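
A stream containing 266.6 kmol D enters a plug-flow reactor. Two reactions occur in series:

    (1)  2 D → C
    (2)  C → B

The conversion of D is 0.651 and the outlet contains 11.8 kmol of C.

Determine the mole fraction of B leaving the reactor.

0.417

Conversion of D: D consumed = 2ξ₁ = 0.651 × 266.6 → ξ₁ = 86.78 kmol.
C balance: n_C = 0 + 1ξ₁ − 1ξ₂ = 11.8 → ξ₂ = (1·86.78 − 11.8)/1 = 74.98 kmol.
Outlet amounts (n = n₀ + Σ ν·ξ):
  D: 266.6 − 2(86.78) = 93.04
  C: 0 + 1(86.78) − 1(74.98) = 11.8
  B: 0 + 1(74.98) = 74.98
Total out = 179.8 kmol; y_B = 74.98 / 179.8 = 0.417.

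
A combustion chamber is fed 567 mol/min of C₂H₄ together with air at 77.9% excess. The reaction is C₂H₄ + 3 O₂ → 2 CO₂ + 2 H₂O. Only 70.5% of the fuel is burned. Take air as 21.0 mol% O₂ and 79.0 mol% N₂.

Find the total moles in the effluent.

15000 mol/min

Stoichiometric O₂ = 3 × 567 = 1701 mol/min; O₂ fed = 1701 × 1.779 = 3026 mol/min.
N₂ fed = 3026 × 79/21 = 11380 mol/min.
Fuel reacted = 0.705 × 567 → ξ = 399.7 mol/min.
Outlet (n = n₀ + ν ξ):
  C₂H₄: 567 − 1(399.7) = 167.3
  O₂: 3026 − 3(399.7) = 1827
  N₂: 11380 (inert)
  CO₂: 0 + 2(399.7) = 799.5
  H₂O: 0 + 2(399.7) = 799.5
Total out = 167.3 + 1827 + 11380 + 799.5 + 799.5 = 14980 mol/min.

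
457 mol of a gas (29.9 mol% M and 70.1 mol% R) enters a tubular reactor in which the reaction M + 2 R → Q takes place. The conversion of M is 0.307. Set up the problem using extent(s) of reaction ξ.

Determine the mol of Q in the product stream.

M reacted = 0.307 × 136.6 = 41.95 mol; ν_M = −1, so ξ = 41.95/1 = 41.95 mol.
Outlet amounts (n = n₀ + ν ξ):
  M: 136.6 − 1(41.95) = 94.69
  R: 320.4 − 2(41.95) = 236.5
  Q: 0 + 1(41.95) = 41.95

41.9 mol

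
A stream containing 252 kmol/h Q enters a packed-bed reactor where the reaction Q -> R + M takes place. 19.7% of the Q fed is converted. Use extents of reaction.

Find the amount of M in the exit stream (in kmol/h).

49.6 kmol/h

Q reacted = 0.197 × 252 = 49.64 kmol/h; ν_Q = −1, so ξ = 49.64/1 = 49.64 kmol/h.
Outlet amounts (n = n₀ + ν ξ):
  Q: 252 − 1(49.64) = 202.4
  R: 0 + 1(49.64) = 49.64
  M: 0 + 1(49.64) = 49.64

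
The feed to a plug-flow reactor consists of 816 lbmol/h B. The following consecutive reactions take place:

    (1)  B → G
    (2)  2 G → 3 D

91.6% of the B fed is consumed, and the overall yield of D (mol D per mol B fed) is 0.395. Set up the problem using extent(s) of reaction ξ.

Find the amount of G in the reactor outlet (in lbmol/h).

533 lbmol/h

Conversion of B: B consumed = 1ξ₁ = 0.916 × 816 → ξ₁ = 747.5 lbmol/h.
Yield of D: 3ξ₂ / 816 = 0.395 → ξ₂ = 107.4 lbmol/h.
Outlet amounts (n = n₀ + Σ ν·ξ):
  B: 816 − 1(747.5) = 68.54
  G: 0 + 1(747.5) − 2(107.4) = 532.6
  D: 0 + 3(107.4) = 322.3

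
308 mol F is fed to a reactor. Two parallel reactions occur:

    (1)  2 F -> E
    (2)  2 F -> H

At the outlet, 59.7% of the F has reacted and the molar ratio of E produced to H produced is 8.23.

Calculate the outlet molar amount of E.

Conversion of F: F consumed = 0.597 × 308 = 183.9 mol = 2ξ₁ + 2ξ₂.
Selectivity: 1ξ₁ / (1ξ₂) = 8.23 → ξ₁ = 8.23 ξ₂.
Substitute: (2·8.23 + 2) ξ₂ = 183.9 → ξ₂ = 9.961 mol, ξ₁ = 81.98 mol.
Outlet amounts (n = n₀ + Σ ν·ξ):
  F: 308 − 2(81.98) − 2(9.961) = 124.1
  E: 0 + 1(81.98) = 81.98
  H: 0 + 1(9.961) = 9.961

82 mol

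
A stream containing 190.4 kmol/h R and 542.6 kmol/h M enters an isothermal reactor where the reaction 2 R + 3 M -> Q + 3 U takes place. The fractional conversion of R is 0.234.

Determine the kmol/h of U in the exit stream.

R reacted = 0.234 × 190.4 = 44.55 kmol/h; ν_R = −2, so ξ = 44.55/2 = 22.28 kmol/h.
Outlet amounts (n = n₀ + ν ξ):
  R: 190.4 − 2(22.28) = 145.8
  M: 542.6 − 3(22.28) = 475.8
  Q: 0 + 1(22.28) = 22.28
  U: 0 + 3(22.28) = 66.83

66.8 kmol/h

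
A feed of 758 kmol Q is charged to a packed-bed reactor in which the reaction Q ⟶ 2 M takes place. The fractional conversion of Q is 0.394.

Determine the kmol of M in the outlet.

Q reacted = 0.394 × 758 = 298.7 kmol; ν_Q = −1, so ξ = 298.7/1 = 298.7 kmol.
Outlet amounts (n = n₀ + ν ξ):
  Q: 758 − 1(298.7) = 459.3
  M: 0 + 2(298.7) = 597.3

597 kmol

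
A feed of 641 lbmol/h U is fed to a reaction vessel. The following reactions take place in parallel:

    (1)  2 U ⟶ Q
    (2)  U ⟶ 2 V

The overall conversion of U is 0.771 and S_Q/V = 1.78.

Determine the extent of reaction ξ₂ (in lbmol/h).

ξ₂ = 60.9 lbmol/h

Conversion of U: U consumed = 0.771 × 641 = 494.2 lbmol/h = 2ξ₁ + 1ξ₂.
Selectivity: 1ξ₁ / (2ξ₂) = 1.78 → ξ₁ = 3.56 ξ₂.
Substitute: (2·3.56 + 1) ξ₂ = 494.2 → ξ₂ = 60.86 lbmol/h, ξ₁ = 216.7 lbmol/h.
Outlet amounts (n = n₀ + Σ ν·ξ):
  U: 641 − 2(216.7) − 1(60.86) = 146.8
  Q: 0 + 1(216.7) = 216.7
  V: 0 + 2(60.86) = 121.7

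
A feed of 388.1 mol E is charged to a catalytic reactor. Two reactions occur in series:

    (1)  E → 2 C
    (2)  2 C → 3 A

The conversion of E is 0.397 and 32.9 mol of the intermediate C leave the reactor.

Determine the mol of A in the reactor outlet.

Conversion of E: E consumed = 1ξ₁ = 0.397 × 388.1 → ξ₁ = 154.1 mol.
C balance: n_C = 0 + 2ξ₁ − 2ξ₂ = 32.9 → ξ₂ = (2·154.1 − 32.9)/2 = 137.6 mol.
Outlet amounts (n = n₀ + Σ ν·ξ):
  E: 388.1 − 1(154.1) = 234
  C: 0 + 2(154.1) − 2(137.6) = 32.9
  A: 0 + 3(137.6) = 412.9

413 mol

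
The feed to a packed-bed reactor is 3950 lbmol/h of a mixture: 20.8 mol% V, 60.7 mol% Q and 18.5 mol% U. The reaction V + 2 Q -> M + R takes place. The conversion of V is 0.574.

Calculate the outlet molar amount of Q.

V reacted = 0.574 × 821.6 = 471.6 lbmol/h; ν_V = −1, so ξ = 471.6/1 = 471.6 lbmol/h.
Outlet amounts (n = n₀ + ν ξ):
  V: 821.6 − 1(471.6) = 350
  Q: 2398 − 2(471.6) = 1454
  M: 0 + 1(471.6) = 471.6
  R: 0 + 1(471.6) = 471.6
  U: 730.8 (inert)

1450 lbmol/h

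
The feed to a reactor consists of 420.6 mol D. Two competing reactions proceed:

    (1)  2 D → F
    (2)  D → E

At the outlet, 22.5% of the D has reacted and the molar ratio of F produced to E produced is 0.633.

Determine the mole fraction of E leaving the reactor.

0.106

Conversion of D: D consumed = 0.225 × 420.6 = 94.64 mol = 2ξ₁ + 1ξ₂.
Selectivity: 1ξ₁ / (1ξ₂) = 0.633 → ξ₁ = 0.633 ξ₂.
Substitute: (2·0.633 + 1) ξ₂ = 94.64 → ξ₂ = 41.76 mol, ξ₁ = 26.44 mol.
Outlet amounts (n = n₀ + Σ ν·ξ):
  D: 420.6 − 2(26.44) − 1(41.76) = 326
  F: 0 + 1(26.44) = 26.44
  E: 0 + 1(41.76) = 41.76
Total out = 394.2 mol; y_E = 41.76 / 394.2 = 0.106.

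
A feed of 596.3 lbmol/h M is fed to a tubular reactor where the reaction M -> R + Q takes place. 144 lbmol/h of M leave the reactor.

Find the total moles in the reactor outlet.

1050 lbmol/h

For M: n = n₀ − 1ξ → 144 = 596.3 − 1ξ, giving ξ = 452.3 lbmol/h.
Outlet amounts (n = n₀ + ν ξ):
  M: 596.3 − 1(452.3) = 144
  R: 0 + 1(452.3) = 452.3
  Q: 0 + 1(452.3) = 452.3
Total out = 144 + 452.3 + 452.3 = 1049 lbmol/h.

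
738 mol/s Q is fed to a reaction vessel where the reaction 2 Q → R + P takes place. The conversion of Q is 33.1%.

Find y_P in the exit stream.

0.166

Q reacted = 0.331 × 738 = 244.3 mol/s; ν_Q = −2, so ξ = 244.3/2 = 122.1 mol/s.
Outlet amounts (n = n₀ + ν ξ):
  Q: 738 − 2(122.1) = 493.7
  R: 0 + 1(122.1) = 122.1
  P: 0 + 1(122.1) = 122.1
Total out = 738 mol/s; y_P = 122.1 / 738 = 0.1655.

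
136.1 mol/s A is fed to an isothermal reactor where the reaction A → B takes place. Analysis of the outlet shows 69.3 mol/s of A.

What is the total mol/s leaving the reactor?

For A: n = n₀ − 1ξ → 69.3 = 136.1 − 1ξ, giving ξ = 66.8 mol/s.
Outlet amounts (n = n₀ + ν ξ):
  A: 136.1 − 1(66.8) = 69.3
  B: 0 + 1(66.8) = 66.8
Total out = 69.3 + 66.8 = 136.1 mol/s.

136 mol/s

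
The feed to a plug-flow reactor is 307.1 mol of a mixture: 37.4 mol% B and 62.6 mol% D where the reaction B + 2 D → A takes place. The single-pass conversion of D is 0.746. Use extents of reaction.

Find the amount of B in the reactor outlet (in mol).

D reacted = 0.746 × 192.2 = 143.4 mol; ν_D = −2, so ξ = 143.4/2 = 71.71 mol.
Outlet amounts (n = n₀ + ν ξ):
  B: 114.9 − 1(71.71) = 43.15
  D: 192.2 − 2(71.71) = 48.83
  A: 0 + 1(71.71) = 71.71

43.1 mol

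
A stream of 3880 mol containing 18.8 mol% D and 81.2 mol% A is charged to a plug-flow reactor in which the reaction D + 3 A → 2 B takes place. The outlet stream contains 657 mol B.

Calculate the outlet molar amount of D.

401 mol

For B: n = n₀ + 2ξ → 657 = 0 + 2ξ, giving ξ = 328.5 mol.
Outlet amounts (n = n₀ + ν ξ):
  D: 729.4 − 1(328.5) = 400.9
  A: 3151 − 3(328.5) = 2165
  B: 0 + 2(328.5) = 657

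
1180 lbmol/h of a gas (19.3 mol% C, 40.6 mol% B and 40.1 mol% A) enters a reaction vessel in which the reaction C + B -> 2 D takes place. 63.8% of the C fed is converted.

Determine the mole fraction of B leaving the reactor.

C reacted = 0.638 × 227.7 = 145.3 lbmol/h; ν_C = −1, so ξ = 145.3/1 = 145.3 lbmol/h.
Outlet amounts (n = n₀ + ν ξ):
  C: 227.7 − 1(145.3) = 82.44
  B: 479.1 − 1(145.3) = 333.8
  D: 0 + 2(145.3) = 290.6
  A: 473.2 (inert)
Total out = 1180 lbmol/h; y_B = 333.8 / 1180 = 0.2829.

0.283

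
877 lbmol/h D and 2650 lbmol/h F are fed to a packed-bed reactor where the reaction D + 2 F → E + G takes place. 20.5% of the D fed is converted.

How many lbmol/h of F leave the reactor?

2290 lbmol/h

D reacted = 0.205 × 877 = 179.8 lbmol/h; ν_D = −1, so ξ = 179.8/1 = 179.8 lbmol/h.
Outlet amounts (n = n₀ + ν ξ):
  D: 877 − 1(179.8) = 697.2
  F: 2650 − 2(179.8) = 2290
  E: 0 + 1(179.8) = 179.8
  G: 0 + 1(179.8) = 179.8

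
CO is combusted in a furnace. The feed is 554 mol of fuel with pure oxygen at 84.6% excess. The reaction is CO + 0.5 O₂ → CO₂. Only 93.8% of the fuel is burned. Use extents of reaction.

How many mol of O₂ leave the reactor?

Stoichiometric O₂ = 0.5 × 554 = 277 mol; O₂ fed = 277 × 1.846 = 511.3 mol.
Fuel reacted = 0.938 × 554 → ξ = 519.7 mol.
Outlet (n = n₀ + ν ξ):
  CO: 554 − 1(519.7) = 34.35
  O₂: 511.3 − 0.5(519.7) = 251.5
  CO₂: 0 + 1(519.7) = 519.7

252 mol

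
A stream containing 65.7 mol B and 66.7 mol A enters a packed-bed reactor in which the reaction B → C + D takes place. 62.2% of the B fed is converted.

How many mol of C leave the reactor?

B reacted = 0.622 × 65.7 = 40.87 mol; ν_B = −1, so ξ = 40.87/1 = 40.87 mol.
Outlet amounts (n = n₀ + ν ξ):
  B: 65.7 − 1(40.87) = 24.83
  C: 0 + 1(40.87) = 40.87
  D: 0 + 1(40.87) = 40.87
  A: 66.7 (inert)

40.9 mol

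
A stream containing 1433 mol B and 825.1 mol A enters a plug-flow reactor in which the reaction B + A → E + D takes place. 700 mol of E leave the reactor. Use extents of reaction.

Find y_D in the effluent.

For E: n = n₀ + 1ξ → 700 = 0 + 1ξ, giving ξ = 700 mol.
Outlet amounts (n = n₀ + ν ξ):
  B: 1433 − 1(700) = 733
  A: 825.1 − 1(700) = 125.1
  E: 0 + 1(700) = 700
  D: 0 + 1(700) = 700
Total out = 2258 mol; y_D = 700 / 2258 = 0.31.

0.31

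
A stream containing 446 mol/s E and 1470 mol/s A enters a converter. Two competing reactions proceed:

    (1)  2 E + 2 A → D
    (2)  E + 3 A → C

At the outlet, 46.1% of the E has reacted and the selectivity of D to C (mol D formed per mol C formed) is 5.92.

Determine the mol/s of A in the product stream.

Conversion of E: E consumed = 0.461 × 446 = 205.6 mol/s = 2ξ₁ + 1ξ₂.
Selectivity: 1ξ₁ / (1ξ₂) = 5.92 → ξ₁ = 5.92 ξ₂.
Substitute: (2·5.92 + 1) ξ₂ = 205.6 → ξ₂ = 16.01 mol/s, ξ₁ = 94.8 mol/s.
Outlet amounts (n = n₀ + Σ ν·ξ):
  E: 446 − 2(94.8) − 1(16.01) = 240.4
  A: 1470 − 2(94.8) − 3(16.01) = 1232
  D: 0 + 1(94.8) = 94.8
  C: 0 + 1(16.01) = 16.01

1230 mol/s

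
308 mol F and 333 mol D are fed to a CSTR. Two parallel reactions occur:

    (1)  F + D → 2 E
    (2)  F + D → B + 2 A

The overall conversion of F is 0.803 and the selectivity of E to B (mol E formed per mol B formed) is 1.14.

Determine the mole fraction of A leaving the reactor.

Conversion of F: F consumed = 0.803 × 308 = 247.3 mol = 1ξ₁ + 1ξ₂.
Selectivity: 2ξ₁ / (1ξ₂) = 1.14 → ξ₁ = 0.57 ξ₂.
Substitute: (1·0.57 + 1) ξ₂ = 247.3 → ξ₂ = 157.5 mol, ξ₁ = 89.79 mol.
Outlet amounts (n = n₀ + Σ ν·ξ):
  F: 308 − 1(89.79) − 1(157.5) = 60.68
  D: 333 − 1(89.79) − 1(157.5) = 85.68
  E: 0 + 2(89.79) = 179.6
  B: 0 + 1(157.5) = 157.5
  A: 0 + 2(157.5) = 315.1
Total out = 798.5 mol; y_A = 315.1 / 798.5 = 0.3946.

0.395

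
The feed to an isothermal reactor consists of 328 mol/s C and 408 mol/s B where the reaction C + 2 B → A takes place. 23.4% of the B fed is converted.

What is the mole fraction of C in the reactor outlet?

0.438

B reacted = 0.234 × 408 = 95.47 mol/s; ν_B = −2, so ξ = 95.47/2 = 47.74 mol/s.
Outlet amounts (n = n₀ + ν ξ):
  C: 328 − 1(47.74) = 280.3
  B: 408 − 2(47.74) = 312.5
  A: 0 + 1(47.74) = 47.74
Total out = 640.5 mol/s; y_C = 280.3 / 640.5 = 0.4376.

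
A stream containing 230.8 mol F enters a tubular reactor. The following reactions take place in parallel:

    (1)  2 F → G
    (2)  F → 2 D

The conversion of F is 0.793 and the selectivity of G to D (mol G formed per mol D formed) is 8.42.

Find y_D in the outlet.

Conversion of F: F consumed = 0.793 × 230.8 = 183 mol = 2ξ₁ + 1ξ₂.
Selectivity: 1ξ₁ / (2ξ₂) = 8.42 → ξ₁ = 16.84 ξ₂.
Substitute: (2·16.84 + 1) ξ₂ = 183 → ξ₂ = 5.278 mol, ξ₁ = 88.87 mol.
Outlet amounts (n = n₀ + Σ ν·ξ):
  F: 230.8 − 2(88.87) − 1(5.278) = 47.78
  G: 0 + 1(88.87) = 88.87
  D: 0 + 2(5.278) = 10.56
Total out = 147.2 mol; y_D = 10.56 / 147.2 = 0.0717.

0.0717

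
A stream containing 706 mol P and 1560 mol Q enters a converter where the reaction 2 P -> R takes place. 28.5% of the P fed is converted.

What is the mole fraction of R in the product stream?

0.0465

P reacted = 0.285 × 706 = 201.2 mol; ν_P = −2, so ξ = 201.2/2 = 100.6 mol.
Outlet amounts (n = n₀ + ν ξ):
  P: 706 − 2(100.6) = 504.8
  R: 0 + 1(100.6) = 100.6
  Q: 1560 (inert)
Total out = 2165 mol; y_R = 100.6 / 2165 = 0.04646.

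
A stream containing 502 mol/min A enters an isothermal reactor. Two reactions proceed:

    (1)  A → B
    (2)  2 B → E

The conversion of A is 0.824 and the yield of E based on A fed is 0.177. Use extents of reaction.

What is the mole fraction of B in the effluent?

0.571

Conversion of A: A consumed = 1ξ₁ = 0.824 × 502 → ξ₁ = 413.6 mol/min.
Yield of E: 1ξ₂ / 502 = 0.177 → ξ₂ = 88.85 mol/min.
Outlet amounts (n = n₀ + Σ ν·ξ):
  A: 502 − 1(413.6) = 88.35
  B: 0 + 1(413.6) − 2(88.85) = 235.9
  E: 0 + 1(88.85) = 88.85
Total out = 413.1 mol/min; y_B = 235.9 / 413.1 = 0.5711.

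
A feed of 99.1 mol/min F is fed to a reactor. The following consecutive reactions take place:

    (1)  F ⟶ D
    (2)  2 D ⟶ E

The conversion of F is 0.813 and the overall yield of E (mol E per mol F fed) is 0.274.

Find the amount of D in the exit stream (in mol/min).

Conversion of F: F consumed = 1ξ₁ = 0.813 × 99.1 → ξ₁ = 80.57 mol/min.
Yield of E: 1ξ₂ / 99.1 = 0.274 → ξ₂ = 27.15 mol/min.
Outlet amounts (n = n₀ + Σ ν·ξ):
  F: 99.1 − 1(80.57) = 18.53
  D: 0 + 1(80.57) − 2(27.15) = 26.26
  E: 0 + 1(27.15) = 27.15

26.3 mol/min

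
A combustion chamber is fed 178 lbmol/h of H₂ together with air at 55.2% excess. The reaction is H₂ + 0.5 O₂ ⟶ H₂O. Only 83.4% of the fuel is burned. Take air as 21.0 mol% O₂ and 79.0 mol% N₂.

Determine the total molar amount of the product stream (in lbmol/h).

Stoichiometric O₂ = 0.5 × 178 = 89 lbmol/h; O₂ fed = 89 × 1.552 = 138.1 lbmol/h.
N₂ fed = 138.1 × 79/21 = 519.6 lbmol/h.
Fuel reacted = 0.834 × 178 → ξ = 148.5 lbmol/h.
Outlet (n = n₀ + ν ξ):
  H₂: 178 − 1(148.5) = 29.55
  O₂: 138.1 − 0.5(148.5) = 63.9
  N₂: 519.6 (inert)
  H₂O: 0 + 1(148.5) = 148.5
Total out = 29.55 + 63.9 + 519.6 + 148.5 = 761.5 lbmol/h.

762 lbmol/h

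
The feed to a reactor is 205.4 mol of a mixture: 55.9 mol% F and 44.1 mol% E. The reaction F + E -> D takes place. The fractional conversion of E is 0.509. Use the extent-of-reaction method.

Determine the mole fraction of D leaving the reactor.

0.289

E reacted = 0.509 × 90.58 = 46.11 mol; ν_E = −1, so ξ = 46.11/1 = 46.11 mol.
Outlet amounts (n = n₀ + ν ξ):
  F: 114.8 − 1(46.11) = 68.71
  E: 90.58 − 1(46.11) = 44.48
  D: 0 + 1(46.11) = 46.11
Total out = 159.3 mol; y_D = 46.11 / 159.3 = 0.2894.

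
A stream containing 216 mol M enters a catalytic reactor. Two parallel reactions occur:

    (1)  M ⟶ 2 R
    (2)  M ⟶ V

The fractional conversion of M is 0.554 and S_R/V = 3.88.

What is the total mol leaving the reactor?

295 mol

Conversion of M: M consumed = 0.554 × 216 = 119.7 mol = 1ξ₁ + 1ξ₂.
Selectivity: 2ξ₁ / (1ξ₂) = 3.88 → ξ₁ = 1.94 ξ₂.
Substitute: (1·1.94 + 1) ξ₂ = 119.7 → ξ₂ = 40.7 mol, ξ₁ = 78.96 mol.
Outlet amounts (n = n₀ + Σ ν·ξ):
  M: 216 − 1(78.96) − 1(40.7) = 96.34
  R: 0 + 2(78.96) = 157.9
  V: 0 + 1(40.7) = 40.7
Total out = 96.34 + 157.9 + 40.7 = 295 mol.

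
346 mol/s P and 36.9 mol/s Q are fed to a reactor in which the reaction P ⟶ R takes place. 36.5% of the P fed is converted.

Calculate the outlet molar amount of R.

P reacted = 0.365 × 346 = 126.3 mol/s; ν_P = −1, so ξ = 126.3/1 = 126.3 mol/s.
Outlet amounts (n = n₀ + ν ξ):
  P: 346 − 1(126.3) = 219.7
  R: 0 + 1(126.3) = 126.3
  Q: 36.9 (inert)

126 mol/s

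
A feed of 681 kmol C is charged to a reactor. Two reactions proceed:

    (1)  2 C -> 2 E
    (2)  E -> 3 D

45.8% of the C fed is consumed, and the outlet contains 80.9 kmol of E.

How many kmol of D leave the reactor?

693 kmol

Conversion of C: C consumed = 2ξ₁ = 0.458 × 681 → ξ₁ = 155.9 kmol.
E balance: n_E = 0 + 2ξ₁ − 1ξ₂ = 80.9 → ξ₂ = (2·155.9 − 80.9)/1 = 231 kmol.
Outlet amounts (n = n₀ + Σ ν·ξ):
  C: 681 − 2(155.9) = 369.1
  E: 0 + 2(155.9) − 1(231) = 80.9
  D: 0 + 3(231) = 693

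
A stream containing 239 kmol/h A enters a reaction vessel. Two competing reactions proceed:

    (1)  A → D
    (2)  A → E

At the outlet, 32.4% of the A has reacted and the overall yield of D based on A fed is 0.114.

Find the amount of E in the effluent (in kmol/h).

50.2 kmol/h

Yield of D: 1ξ₁ / 239 = 0.114 → ξ₁ = 27.25 kmol/h.
Conversion of A: 1ξ₁ + 1ξ₂ = 0.324 × 239 = 77.44 → ξ₂ = 50.19 kmol/h.
Outlet amounts (n = n₀ + Σ ν·ξ):
  A: 239 − 1(27.25) − 1(50.19) = 161.6
  D: 0 + 1(27.25) = 27.25
  E: 0 + 1(50.19) = 50.19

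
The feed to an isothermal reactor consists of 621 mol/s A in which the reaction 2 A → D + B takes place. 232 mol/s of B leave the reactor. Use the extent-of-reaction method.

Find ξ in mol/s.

For B: n = n₀ + 1ξ → 232 = 0 + 1ξ, giving ξ = 232 mol/s.
Outlet amounts (n = n₀ + ν ξ):
  A: 621 − 2(232) = 157
  D: 0 + 1(232) = 232
  B: 0 + 1(232) = 232

ξ = 232 mol/s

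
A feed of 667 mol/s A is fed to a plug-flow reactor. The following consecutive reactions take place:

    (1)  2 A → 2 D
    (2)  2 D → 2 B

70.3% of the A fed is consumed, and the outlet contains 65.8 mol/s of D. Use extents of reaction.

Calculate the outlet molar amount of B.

Conversion of A: A consumed = 2ξ₁ = 0.703 × 667 → ξ₁ = 234.5 mol/s.
D balance: n_D = 0 + 2ξ₁ − 2ξ₂ = 65.8 → ξ₂ = (2·234.5 − 65.8)/2 = 201.6 mol/s.
Outlet amounts (n = n₀ + Σ ν·ξ):
  A: 667 − 2(234.5) = 198.1
  D: 0 + 2(234.5) − 2(201.6) = 65.8
  B: 0 + 2(201.6) = 403.1

403 mol/s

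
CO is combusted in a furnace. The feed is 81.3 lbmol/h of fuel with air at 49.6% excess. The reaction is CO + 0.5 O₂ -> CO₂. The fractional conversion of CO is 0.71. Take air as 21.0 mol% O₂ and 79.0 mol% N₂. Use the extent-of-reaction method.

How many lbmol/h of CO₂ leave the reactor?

57.7 lbmol/h

Stoichiometric O₂ = 0.5 × 81.3 = 40.65 lbmol/h; O₂ fed = 40.65 × 1.496 = 60.81 lbmol/h.
N₂ fed = 60.81 × 79/21 = 228.8 lbmol/h.
Fuel reacted = 0.71 × 81.3 → ξ = 57.72 lbmol/h.
Outlet (n = n₀ + ν ξ):
  CO: 81.3 − 1(57.72) = 23.58
  O₂: 60.81 − 0.5(57.72) = 31.95
  N₂: 228.8 (inert)
  CO₂: 0 + 1(57.72) = 57.72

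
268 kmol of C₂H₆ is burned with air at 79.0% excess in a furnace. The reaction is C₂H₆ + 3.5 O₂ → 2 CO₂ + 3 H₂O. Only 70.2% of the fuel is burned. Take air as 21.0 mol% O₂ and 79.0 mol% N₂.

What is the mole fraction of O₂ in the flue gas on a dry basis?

0.131

Stoichiometric O₂ = 3.5 × 268 = 938 kmol; O₂ fed = 938 × 1.790 = 1679 kmol.
N₂ fed = 1679 × 79/21 = 6316 kmol.
Fuel reacted = 0.702 × 268 → ξ = 188.1 kmol.
Outlet (n = n₀ + ν ξ):
  C₂H₆: 268 − 1(188.1) = 79.86
  O₂: 1679 − 3.5(188.1) = 1021
  N₂: 6316 (inert)
  CO₂: 0 + 2(188.1) = 376.3
  H₂O: 0 + 3(188.1) = 564.4
Dry total = 7793 kmol; y_O₂ (dry) = 1021 / 7793 = 0.131.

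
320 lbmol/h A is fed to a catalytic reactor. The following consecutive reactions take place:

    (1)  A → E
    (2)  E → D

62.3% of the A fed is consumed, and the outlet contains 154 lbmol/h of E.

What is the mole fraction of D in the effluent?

Conversion of A: A consumed = 1ξ₁ = 0.623 × 320 → ξ₁ = 199.4 lbmol/h.
E balance: n_E = 0 + 1ξ₁ − 1ξ₂ = 154 → ξ₂ = (1·199.4 − 154)/1 = 45.36 lbmol/h.
Outlet amounts (n = n₀ + Σ ν·ξ):
  A: 320 − 1(199.4) = 120.6
  E: 0 + 1(199.4) − 1(45.36) = 154
  D: 0 + 1(45.36) = 45.36
Total out = 320 lbmol/h; y_D = 45.36 / 320 = 0.1418.

0.142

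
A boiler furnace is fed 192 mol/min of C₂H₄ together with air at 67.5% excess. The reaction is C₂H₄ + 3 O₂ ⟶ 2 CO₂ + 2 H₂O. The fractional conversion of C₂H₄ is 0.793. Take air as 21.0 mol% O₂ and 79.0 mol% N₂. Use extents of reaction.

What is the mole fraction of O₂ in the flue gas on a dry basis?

0.113

Stoichiometric O₂ = 3 × 192 = 576 mol/min; O₂ fed = 576 × 1.675 = 964.8 mol/min.
N₂ fed = 964.8 × 79/21 = 3629 mol/min.
Fuel reacted = 0.793 × 192 → ξ = 152.3 mol/min.
Outlet (n = n₀ + ν ξ):
  C₂H₄: 192 − 1(152.3) = 39.74
  O₂: 964.8 − 3(152.3) = 508
  N₂: 3629 (inert)
  CO₂: 0 + 2(152.3) = 304.5
  H₂O: 0 + 2(152.3) = 304.5
Dry total = 4482 mol/min; y_O₂ (dry) = 508 / 4482 = 0.1134.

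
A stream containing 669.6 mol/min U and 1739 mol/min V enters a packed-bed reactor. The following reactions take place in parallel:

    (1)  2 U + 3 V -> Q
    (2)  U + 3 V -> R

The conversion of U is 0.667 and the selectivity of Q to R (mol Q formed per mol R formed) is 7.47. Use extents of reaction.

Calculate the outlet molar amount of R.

28 mol/min

Conversion of U: U consumed = 0.667 × 669.6 = 446.6 mol/min = 2ξ₁ + 1ξ₂.
Selectivity: 1ξ₁ / (1ξ₂) = 7.47 → ξ₁ = 7.47 ξ₂.
Substitute: (2·7.47 + 1) ξ₂ = 446.6 → ξ₂ = 28.02 mol/min, ξ₁ = 209.3 mol/min.
Outlet amounts (n = n₀ + Σ ν·ξ):
  U: 669.6 − 2(209.3) − 1(28.02) = 223
  V: 1739 − 3(209.3) − 3(28.02) = 1027
  Q: 0 + 1(209.3) = 209.3
  R: 0 + 1(28.02) = 28.02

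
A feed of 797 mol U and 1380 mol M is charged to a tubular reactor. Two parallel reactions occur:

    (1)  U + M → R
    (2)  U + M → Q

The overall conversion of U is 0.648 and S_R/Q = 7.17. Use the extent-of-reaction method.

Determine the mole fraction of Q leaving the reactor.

Conversion of U: U consumed = 0.648 × 797 = 516.5 mol = 1ξ₁ + 1ξ₂.
Selectivity: 1ξ₁ / (1ξ₂) = 7.17 → ξ₁ = 7.17 ξ₂.
Substitute: (1·7.17 + 1) ξ₂ = 516.5 → ξ₂ = 63.21 mol, ξ₁ = 453.2 mol.
Outlet amounts (n = n₀ + Σ ν·ξ):
  U: 797 − 1(453.2) − 1(63.21) = 280.5
  M: 1380 − 1(453.2) − 1(63.21) = 863.5
  R: 0 + 1(453.2) = 453.2
  Q: 0 + 1(63.21) = 63.21
Total out = 1661 mol; y_Q = 63.21 / 1661 = 0.03807.

0.0381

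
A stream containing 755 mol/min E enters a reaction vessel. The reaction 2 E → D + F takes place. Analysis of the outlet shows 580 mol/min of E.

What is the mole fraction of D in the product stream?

0.116

For E: n = n₀ − 2ξ → 580 = 755 − 2ξ, giving ξ = 87.5 mol/min.
Outlet amounts (n = n₀ + ν ξ):
  E: 755 − 2(87.5) = 580
  D: 0 + 1(87.5) = 87.5
  F: 0 + 1(87.5) = 87.5
Total out = 755 mol/min; y_D = 87.5 / 755 = 0.1159.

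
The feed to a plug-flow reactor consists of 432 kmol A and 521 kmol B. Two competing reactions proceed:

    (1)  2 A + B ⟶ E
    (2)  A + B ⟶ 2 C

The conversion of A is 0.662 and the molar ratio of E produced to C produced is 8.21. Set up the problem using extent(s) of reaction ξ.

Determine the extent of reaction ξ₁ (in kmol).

Conversion of A: A consumed = 0.662 × 432 = 286 kmol = 2ξ₁ + 1ξ₂.
Selectivity: 1ξ₁ / (2ξ₂) = 8.21 → ξ₁ = 16.42 ξ₂.
Substitute: (2·16.42 + 1) ξ₂ = 286 → ξ₂ = 8.451 kmol, ξ₁ = 138.8 kmol.
Outlet amounts (n = n₀ + Σ ν·ξ):
  A: 432 − 2(138.8) − 1(8.451) = 146
  B: 521 − 1(138.8) − 1(8.451) = 373.8
  E: 0 + 1(138.8) = 138.8
  C: 0 + 2(8.451) = 16.9

ξ₁ = 139 kmol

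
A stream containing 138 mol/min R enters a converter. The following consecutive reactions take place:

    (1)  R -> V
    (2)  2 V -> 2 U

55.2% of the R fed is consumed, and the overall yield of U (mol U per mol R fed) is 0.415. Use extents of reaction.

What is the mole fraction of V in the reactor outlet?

0.137

Conversion of R: R consumed = 1ξ₁ = 0.552 × 138 → ξ₁ = 76.18 mol/min.
Yield of U: 2ξ₂ / 138 = 0.415 → ξ₂ = 28.63 mol/min.
Outlet amounts (n = n₀ + Σ ν·ξ):
  R: 138 − 1(76.18) = 61.82
  V: 0 + 1(76.18) − 2(28.63) = 18.91
  U: 0 + 2(28.63) = 57.27
Total out = 138 mol/min; y_V = 18.91 / 138 = 0.137.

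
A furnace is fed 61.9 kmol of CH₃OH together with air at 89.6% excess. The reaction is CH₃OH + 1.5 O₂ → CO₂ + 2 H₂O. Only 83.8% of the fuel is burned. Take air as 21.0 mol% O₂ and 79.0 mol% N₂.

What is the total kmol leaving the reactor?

Stoichiometric O₂ = 1.5 × 61.9 = 92.85 kmol; O₂ fed = 92.85 × 1.896 = 176 kmol.
N₂ fed = 176 × 79/21 = 662.3 kmol.
Fuel reacted = 0.838 × 61.9 → ξ = 51.87 kmol.
Outlet (n = n₀ + ν ξ):
  CH₃OH: 61.9 − 1(51.87) = 10.03
  O₂: 176 − 1.5(51.87) = 98.24
  N₂: 662.3 (inert)
  CO₂: 0 + 1(51.87) = 51.87
  H₂O: 0 + 2(51.87) = 103.7
Total out = 10.03 + 98.24 + 662.3 + 51.87 + 103.7 = 926.1 kmol.

926 kmol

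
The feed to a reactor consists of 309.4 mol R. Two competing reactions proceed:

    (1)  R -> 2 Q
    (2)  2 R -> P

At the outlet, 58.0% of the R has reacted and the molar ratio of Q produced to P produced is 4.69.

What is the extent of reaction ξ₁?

Conversion of R: R consumed = 0.58 × 309.4 = 179.5 mol = 1ξ₁ + 2ξ₂.
Selectivity: 2ξ₁ / (1ξ₂) = 4.69 → ξ₁ = 2.345 ξ₂.
Substitute: (1·2.345 + 2) ξ₂ = 179.5 → ξ₂ = 41.3 mol, ξ₁ = 96.85 mol.
Outlet amounts (n = n₀ + Σ ν·ξ):
  R: 309.4 − 1(96.85) − 2(41.3) = 129.9
  Q: 0 + 2(96.85) = 193.7
  P: 0 + 1(41.3) = 41.3

ξ₁ = 96.9 mol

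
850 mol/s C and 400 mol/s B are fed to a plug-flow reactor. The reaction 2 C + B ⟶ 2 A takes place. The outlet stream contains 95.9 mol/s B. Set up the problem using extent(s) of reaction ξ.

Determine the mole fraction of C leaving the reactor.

For B: n = n₀ − 1ξ → 95.9 = 400 − 1ξ, giving ξ = 304.1 mol/s.
Outlet amounts (n = n₀ + ν ξ):
  C: 850 − 2(304.1) = 241.8
  B: 400 − 1(304.1) = 95.9
  A: 0 + 2(304.1) = 608.2
Total out = 945.9 mol/s; y_C = 241.8 / 945.9 = 0.2556.

0.256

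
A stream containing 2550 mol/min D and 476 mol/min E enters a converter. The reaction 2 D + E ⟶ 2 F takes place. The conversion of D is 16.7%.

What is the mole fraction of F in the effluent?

0.151

D reacted = 0.167 × 2550 = 425.9 mol/min; ν_D = −2, so ξ = 425.9/2 = 212.9 mol/min.
Outlet amounts (n = n₀ + ν ξ):
  D: 2550 − 2(212.9) = 2124
  E: 476 − 1(212.9) = 263.1
  F: 0 + 2(212.9) = 425.9
Total out = 2813 mol/min; y_F = 425.9 / 2813 = 0.1514.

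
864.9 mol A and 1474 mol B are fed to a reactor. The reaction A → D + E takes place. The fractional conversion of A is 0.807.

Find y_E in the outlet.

A reacted = 0.807 × 864.9 = 698 mol; ν_A = −1, so ξ = 698/1 = 698 mol.
Outlet amounts (n = n₀ + ν ξ):
  A: 864.9 − 1(698) = 166.9
  D: 0 + 1(698) = 698
  E: 0 + 1(698) = 698
  B: 1474 (inert)
Total out = 3037 mol; y_E = 698 / 3037 = 0.2298.

0.23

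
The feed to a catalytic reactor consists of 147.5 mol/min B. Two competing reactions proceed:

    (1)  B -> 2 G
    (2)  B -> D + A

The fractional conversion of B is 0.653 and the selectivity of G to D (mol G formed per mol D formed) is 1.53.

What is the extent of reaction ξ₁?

Conversion of B: B consumed = 0.653 × 147.5 = 96.32 mol/min = 1ξ₁ + 1ξ₂.
Selectivity: 2ξ₁ / (1ξ₂) = 1.53 → ξ₁ = 0.765 ξ₂.
Substitute: (1·0.765 + 1) ξ₂ = 96.32 → ξ₂ = 54.57 mol/min, ξ₁ = 41.75 mol/min.
Outlet amounts (n = n₀ + Σ ν·ξ):
  B: 147.5 − 1(41.75) − 1(54.57) = 51.18
  G: 0 + 2(41.75) = 83.49
  D: 0 + 1(54.57) = 54.57
  A: 0 + 1(54.57) = 54.57

ξ₁ = 41.7 mol/min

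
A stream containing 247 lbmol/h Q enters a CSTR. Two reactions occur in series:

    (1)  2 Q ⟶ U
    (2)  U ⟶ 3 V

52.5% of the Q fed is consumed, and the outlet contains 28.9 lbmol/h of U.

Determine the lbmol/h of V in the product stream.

Conversion of Q: Q consumed = 2ξ₁ = 0.525 × 247 → ξ₁ = 64.84 lbmol/h.
U balance: n_U = 0 + 1ξ₁ − 1ξ₂ = 28.9 → ξ₂ = (1·64.84 − 28.9)/1 = 35.94 lbmol/h.
Outlet amounts (n = n₀ + Σ ν·ξ):
  Q: 247 − 2(64.84) = 117.3
  U: 0 + 1(64.84) − 1(35.94) = 28.9
  V: 0 + 3(35.94) = 107.8

108 lbmol/h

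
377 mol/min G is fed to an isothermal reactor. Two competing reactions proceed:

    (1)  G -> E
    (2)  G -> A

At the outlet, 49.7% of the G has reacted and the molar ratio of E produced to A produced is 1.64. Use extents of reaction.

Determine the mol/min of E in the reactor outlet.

Conversion of G: G consumed = 0.497 × 377 = 187.4 mol/min = 1ξ₁ + 1ξ₂.
Selectivity: 1ξ₁ / (1ξ₂) = 1.64 → ξ₁ = 1.64 ξ₂.
Substitute: (1·1.64 + 1) ξ₂ = 187.4 → ξ₂ = 70.97 mol/min, ξ₁ = 116.4 mol/min.
Outlet amounts (n = n₀ + Σ ν·ξ):
  G: 377 − 1(116.4) − 1(70.97) = 189.6
  E: 0 + 1(116.4) = 116.4
  A: 0 + 1(70.97) = 70.97

116 mol/min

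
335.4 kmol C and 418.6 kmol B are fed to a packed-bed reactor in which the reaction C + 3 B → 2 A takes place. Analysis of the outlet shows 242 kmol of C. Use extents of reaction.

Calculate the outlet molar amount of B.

For C: n = n₀ − 1ξ → 242 = 335.4 − 1ξ, giving ξ = 93.4 kmol.
Outlet amounts (n = n₀ + ν ξ):
  C: 335.4 − 1(93.4) = 242
  B: 418.6 − 3(93.4) = 138.4
  A: 0 + 2(93.4) = 186.8

138 kmol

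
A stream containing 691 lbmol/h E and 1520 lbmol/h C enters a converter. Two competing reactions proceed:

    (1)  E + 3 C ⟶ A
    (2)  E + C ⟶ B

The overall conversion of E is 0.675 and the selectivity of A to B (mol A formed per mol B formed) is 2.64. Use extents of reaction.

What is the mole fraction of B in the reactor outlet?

Conversion of E: E consumed = 0.675 × 691 = 466.4 lbmol/h = 1ξ₁ + 1ξ₂.
Selectivity: 1ξ₁ / (1ξ₂) = 2.64 → ξ₁ = 2.64 ξ₂.
Substitute: (1·2.64 + 1) ξ₂ = 466.4 → ξ₂ = 128.1 lbmol/h, ξ₁ = 338.3 lbmol/h.
Outlet amounts (n = n₀ + Σ ν·ξ):
  E: 691 − 1(338.3) − 1(128.1) = 224.6
  C: 1520 − 3(338.3) − 1(128.1) = 377
  A: 0 + 1(338.3) = 338.3
  B: 0 + 1(128.1) = 128.1
Total out = 1068 lbmol/h; y_B = 128.1 / 1068 = 0.12.

0.12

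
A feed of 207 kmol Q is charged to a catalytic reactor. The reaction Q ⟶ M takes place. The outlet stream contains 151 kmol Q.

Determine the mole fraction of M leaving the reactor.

For Q: n = n₀ − 1ξ → 151 = 207 − 1ξ, giving ξ = 56 kmol.
Outlet amounts (n = n₀ + ν ξ):
  Q: 207 − 1(56) = 151
  M: 0 + 1(56) = 56
Total out = 207 kmol; y_M = 56 / 207 = 0.2705.

0.271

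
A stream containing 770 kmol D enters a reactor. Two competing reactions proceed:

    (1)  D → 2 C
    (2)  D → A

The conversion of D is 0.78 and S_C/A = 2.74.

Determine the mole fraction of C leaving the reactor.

0.622

Conversion of D: D consumed = 0.78 × 770 = 600.6 kmol = 1ξ₁ + 1ξ₂.
Selectivity: 2ξ₁ / (1ξ₂) = 2.74 → ξ₁ = 1.37 ξ₂.
Substitute: (1·1.37 + 1) ξ₂ = 600.6 → ξ₂ = 253.4 kmol, ξ₁ = 347.2 kmol.
Outlet amounts (n = n₀ + Σ ν·ξ):
  D: 770 − 1(347.2) − 1(253.4) = 169.4
  C: 0 + 2(347.2) = 694.4
  A: 0 + 1(253.4) = 253.4
Total out = 1117 kmol; y_C = 694.4 / 1117 = 0.6215.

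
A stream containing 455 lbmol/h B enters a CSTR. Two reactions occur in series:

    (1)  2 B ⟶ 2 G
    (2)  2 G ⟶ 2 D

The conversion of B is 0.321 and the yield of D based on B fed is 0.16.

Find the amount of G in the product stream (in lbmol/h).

73.3 lbmol/h

Conversion of B: B consumed = 2ξ₁ = 0.321 × 455 → ξ₁ = 73.03 lbmol/h.
Yield of D: 2ξ₂ / 455 = 0.16 → ξ₂ = 36.4 lbmol/h.
Outlet amounts (n = n₀ + Σ ν·ξ):
  B: 455 − 2(73.03) = 308.9
  G: 0 + 2(73.03) − 2(36.4) = 73.26
  D: 0 + 2(36.4) = 72.8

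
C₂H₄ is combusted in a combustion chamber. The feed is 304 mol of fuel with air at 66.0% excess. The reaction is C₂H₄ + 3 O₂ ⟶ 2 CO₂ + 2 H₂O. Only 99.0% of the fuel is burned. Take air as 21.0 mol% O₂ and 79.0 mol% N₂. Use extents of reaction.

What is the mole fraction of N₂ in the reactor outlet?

Stoichiometric O₂ = 3 × 304 = 912 mol; O₂ fed = 912 × 1.660 = 1514 mol.
N₂ fed = 1514 × 79/21 = 5695 mol.
Fuel reacted = 0.99 × 304 → ξ = 301 mol.
Outlet (n = n₀ + ν ξ):
  C₂H₄: 304 − 1(301) = 3.04
  O₂: 1514 − 3(301) = 611
  N₂: 5695 (inert)
  CO₂: 0 + 2(301) = 601.9
  H₂O: 0 + 2(301) = 601.9
Total out = 7513 mol; y_N₂ = 5695 / 7513 = 0.758.

0.758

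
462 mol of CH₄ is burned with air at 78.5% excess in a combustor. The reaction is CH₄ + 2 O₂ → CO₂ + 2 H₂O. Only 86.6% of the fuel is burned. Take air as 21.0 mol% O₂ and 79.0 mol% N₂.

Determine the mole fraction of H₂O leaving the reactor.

Stoichiometric O₂ = 2 × 462 = 924 mol; O₂ fed = 924 × 1.785 = 1649 mol.
N₂ fed = 1649 × 79/21 = 6205 mol.
Fuel reacted = 0.866 × 462 → ξ = 400.1 mol.
Outlet (n = n₀ + ν ξ):
  CH₄: 462 − 1(400.1) = 61.91
  O₂: 1649 − 2(400.1) = 849.2
  N₂: 6205 (inert)
  CO₂: 0 + 1(400.1) = 400.1
  H₂O: 0 + 2(400.1) = 800.2
Total out = 8316 mol; y_H₂O = 800.2 / 8316 = 0.09622.

0.0962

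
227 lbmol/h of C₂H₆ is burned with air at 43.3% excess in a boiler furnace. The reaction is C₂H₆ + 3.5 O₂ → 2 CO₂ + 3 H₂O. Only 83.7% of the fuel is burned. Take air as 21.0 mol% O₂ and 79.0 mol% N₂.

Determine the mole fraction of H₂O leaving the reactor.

Stoichiometric O₂ = 3.5 × 227 = 794.5 lbmol/h; O₂ fed = 794.5 × 1.433 = 1139 lbmol/h.
N₂ fed = 1139 × 79/21 = 4283 lbmol/h.
Fuel reacted = 0.837 × 227 → ξ = 190 lbmol/h.
Outlet (n = n₀ + ν ξ):
  C₂H₆: 227 − 1(190) = 37
  O₂: 1139 − 3.5(190) = 473.5
  N₂: 4283 (inert)
  CO₂: 0 + 2(190) = 380
  H₂O: 0 + 3(190) = 570
Total out = 5744 lbmol/h; y_H₂O = 570 / 5744 = 0.09924.

0.0992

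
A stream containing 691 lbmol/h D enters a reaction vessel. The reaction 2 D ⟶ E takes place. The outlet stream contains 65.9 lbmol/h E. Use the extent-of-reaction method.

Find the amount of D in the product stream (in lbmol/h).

For E: n = n₀ + 1ξ → 65.9 = 0 + 1ξ, giving ξ = 65.9 lbmol/h.
Outlet amounts (n = n₀ + ν ξ):
  D: 691 − 2(65.9) = 559.2
  E: 0 + 1(65.9) = 65.9

559 lbmol/h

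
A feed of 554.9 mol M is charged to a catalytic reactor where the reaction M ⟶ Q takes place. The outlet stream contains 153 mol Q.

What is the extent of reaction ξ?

For Q: n = n₀ + 1ξ → 153 = 0 + 1ξ, giving ξ = 153 mol.
Outlet amounts (n = n₀ + ν ξ):
  M: 554.9 − 1(153) = 401.9
  Q: 0 + 1(153) = 153

ξ = 153 mol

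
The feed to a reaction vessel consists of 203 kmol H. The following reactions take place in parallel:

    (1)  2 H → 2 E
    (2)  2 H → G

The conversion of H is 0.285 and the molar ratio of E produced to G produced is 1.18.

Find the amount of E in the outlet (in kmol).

Conversion of H: H consumed = 0.285 × 203 = 57.85 kmol = 2ξ₁ + 2ξ₂.
Selectivity: 2ξ₁ / (1ξ₂) = 1.18 → ξ₁ = 0.59 ξ₂.
Substitute: (2·0.59 + 2) ξ₂ = 57.85 → ξ₂ = 18.19 kmol, ξ₁ = 10.73 kmol.
Outlet amounts (n = n₀ + Σ ν·ξ):
  H: 203 − 2(10.73) − 2(18.19) = 145.1
  E: 0 + 2(10.73) = 21.47
  G: 0 + 1(18.19) = 18.19

21.5 kmol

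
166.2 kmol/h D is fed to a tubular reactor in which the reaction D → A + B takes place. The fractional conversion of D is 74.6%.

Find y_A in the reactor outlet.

D reacted = 0.746 × 166.2 = 124 kmol/h; ν_D = −1, so ξ = 124/1 = 124 kmol/h.
Outlet amounts (n = n₀ + ν ξ):
  D: 166.2 − 1(124) = 42.21
  A: 0 + 1(124) = 124
  B: 0 + 1(124) = 124
Total out = 290.2 kmol/h; y_A = 124 / 290.2 = 0.4273.

0.427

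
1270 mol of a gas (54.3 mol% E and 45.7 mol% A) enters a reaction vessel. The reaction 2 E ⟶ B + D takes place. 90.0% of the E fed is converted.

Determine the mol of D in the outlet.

E reacted = 0.9 × 689.6 = 620.6 mol; ν_E = −2, so ξ = 620.6/2 = 310.3 mol.
Outlet amounts (n = n₀ + ν ξ):
  E: 689.6 − 2(310.3) = 68.96
  B: 0 + 1(310.3) = 310.3
  D: 0 + 1(310.3) = 310.3
  A: 580.4 (inert)

310 mol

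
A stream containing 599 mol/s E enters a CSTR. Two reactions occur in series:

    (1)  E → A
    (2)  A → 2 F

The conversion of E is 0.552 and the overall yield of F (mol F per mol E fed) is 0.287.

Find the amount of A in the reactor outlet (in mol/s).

Conversion of E: E consumed = 1ξ₁ = 0.552 × 599 → ξ₁ = 330.6 mol/s.
Yield of F: 2ξ₂ / 599 = 0.287 → ξ₂ = 85.96 mol/s.
Outlet amounts (n = n₀ + Σ ν·ξ):
  E: 599 − 1(330.6) = 268.4
  A: 0 + 1(330.6) − 1(85.96) = 244.7
  F: 0 + 2(85.96) = 171.9

245 mol/s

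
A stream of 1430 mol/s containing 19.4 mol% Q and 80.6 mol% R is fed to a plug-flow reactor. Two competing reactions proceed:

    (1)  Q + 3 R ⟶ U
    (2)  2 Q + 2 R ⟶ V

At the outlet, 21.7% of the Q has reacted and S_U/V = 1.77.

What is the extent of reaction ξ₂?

ξ₂ = 16 mol/s

Conversion of Q: Q consumed = 0.217 × 277.4 = 60.2 mol/s = 1ξ₁ + 2ξ₂.
Selectivity: 1ξ₁ / (1ξ₂) = 1.77 → ξ₁ = 1.77 ξ₂.
Substitute: (1·1.77 + 2) ξ₂ = 60.2 → ξ₂ = 15.97 mol/s, ξ₁ = 28.26 mol/s.
Outlet amounts (n = n₀ + Σ ν·ξ):
  Q: 277.4 − 1(28.26) − 2(15.97) = 217.2
  R: 1153 − 3(28.26) − 2(15.97) = 1036
  U: 0 + 1(28.26) = 28.26
  V: 0 + 1(15.97) = 15.97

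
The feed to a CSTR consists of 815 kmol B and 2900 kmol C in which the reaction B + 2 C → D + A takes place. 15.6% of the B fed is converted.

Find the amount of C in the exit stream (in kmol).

2650 kmol

B reacted = 0.156 × 815 = 127.1 kmol; ν_B = −1, so ξ = 127.1/1 = 127.1 kmol.
Outlet amounts (n = n₀ + ν ξ):
  B: 815 − 1(127.1) = 687.9
  C: 2900 − 2(127.1) = 2646
  D: 0 + 1(127.1) = 127.1
  A: 0 + 1(127.1) = 127.1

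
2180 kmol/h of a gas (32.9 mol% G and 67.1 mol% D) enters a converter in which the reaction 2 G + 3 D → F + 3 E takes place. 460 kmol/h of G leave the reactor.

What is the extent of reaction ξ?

ξ = 129 kmol/h

For G: n = n₀ − 2ξ → 460 = 717.2 − 2ξ, giving ξ = 128.6 kmol/h.
Outlet amounts (n = n₀ + ν ξ):
  G: 717.2 − 2(128.6) = 460
  D: 1463 − 3(128.6) = 1077
  F: 0 + 1(128.6) = 128.6
  E: 0 + 3(128.6) = 385.8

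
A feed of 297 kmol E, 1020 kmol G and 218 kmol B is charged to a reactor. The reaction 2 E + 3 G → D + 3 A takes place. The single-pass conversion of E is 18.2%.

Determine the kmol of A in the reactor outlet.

E reacted = 0.182 × 297 = 54.05 kmol; ν_E = −2, so ξ = 54.05/2 = 27.03 kmol.
Outlet amounts (n = n₀ + ν ξ):
  E: 297 − 2(27.03) = 242.9
  G: 1020 − 3(27.03) = 938.9
  D: 0 + 1(27.03) = 27.03
  A: 0 + 3(27.03) = 81.08
  B: 218 (inert)

81.1 kmol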